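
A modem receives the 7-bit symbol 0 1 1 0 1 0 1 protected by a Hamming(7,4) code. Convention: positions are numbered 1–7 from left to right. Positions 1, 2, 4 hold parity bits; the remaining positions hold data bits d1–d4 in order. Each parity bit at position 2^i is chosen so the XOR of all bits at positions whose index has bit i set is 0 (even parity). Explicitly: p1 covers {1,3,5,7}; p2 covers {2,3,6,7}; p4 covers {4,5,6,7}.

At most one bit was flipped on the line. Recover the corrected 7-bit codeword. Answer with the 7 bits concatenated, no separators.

s1 (pos 1,3,5,7): 0⊕1⊕1⊕1 = 1
s2 (pos 2,3,6,7): 1⊕1⊕0⊕1 = 1
s4 (pos 4,5,6,7): 0⊕1⊕0⊕1 = 0
Syndrome s4…s1 = 011 → error at position 3.
Flip position 3: 0110101 → 0100101

0100101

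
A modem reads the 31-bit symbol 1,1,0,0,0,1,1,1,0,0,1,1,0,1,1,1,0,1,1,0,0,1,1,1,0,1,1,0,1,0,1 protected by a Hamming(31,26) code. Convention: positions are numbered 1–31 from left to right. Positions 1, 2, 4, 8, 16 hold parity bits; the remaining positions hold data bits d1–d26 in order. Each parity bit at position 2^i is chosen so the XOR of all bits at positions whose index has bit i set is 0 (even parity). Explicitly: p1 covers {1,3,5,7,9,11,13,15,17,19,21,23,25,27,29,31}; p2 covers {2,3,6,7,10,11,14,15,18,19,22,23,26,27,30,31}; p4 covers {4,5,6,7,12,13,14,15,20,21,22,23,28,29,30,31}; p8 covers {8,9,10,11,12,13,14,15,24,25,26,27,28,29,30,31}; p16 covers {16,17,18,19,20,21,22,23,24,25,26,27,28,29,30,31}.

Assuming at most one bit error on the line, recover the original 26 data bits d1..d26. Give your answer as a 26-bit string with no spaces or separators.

00100011011011001110110101

s1 (pos 1,3,5,7,9,11,13,15,17,19,21,23,25,27,29,31): 1⊕0⊕0⊕1⊕0⊕1⊕0⊕1⊕0⊕1⊕0⊕1⊕0⊕1⊕1⊕1 = 1
s2 (pos 2,3,6,7,10,11,14,15,18,19,22,23,26,27,30,31): 1⊕0⊕1⊕1⊕0⊕1⊕1⊕1⊕1⊕1⊕1⊕1⊕1⊕1⊕0⊕1 = 1
s4 (pos 4,5,6,7,12,13,14,15,20,21,22,23,28,29,30,31): 0⊕0⊕1⊕1⊕1⊕0⊕1⊕1⊕0⊕0⊕1⊕1⊕0⊕1⊕0⊕1 = 1
s8 (pos 8,9,10,11,12,13,14,15,24,25,26,27,28,29,30,31): 1⊕0⊕0⊕1⊕1⊕0⊕1⊕1⊕1⊕0⊕1⊕1⊕0⊕1⊕0⊕1 = 0
s16 (pos 16,17,18,19,20,21,22,23,24,25,26,27,28,29,30,31): 1⊕0⊕1⊕1⊕0⊕0⊕1⊕1⊕1⊕0⊕1⊕1⊕0⊕1⊕0⊕1 = 0
Syndrome s16…s1 = 00111 → error at position 7.
Flip position 7: 1100011100110111011001110110101 → 1100010100110111011001110110101
Read data bits from positions 3,5,6,7,9,10,11,12,13,14,15,17,18,19,20,21,22,23,24,25,26,27,28,29,30,31: 00100011011011001110110101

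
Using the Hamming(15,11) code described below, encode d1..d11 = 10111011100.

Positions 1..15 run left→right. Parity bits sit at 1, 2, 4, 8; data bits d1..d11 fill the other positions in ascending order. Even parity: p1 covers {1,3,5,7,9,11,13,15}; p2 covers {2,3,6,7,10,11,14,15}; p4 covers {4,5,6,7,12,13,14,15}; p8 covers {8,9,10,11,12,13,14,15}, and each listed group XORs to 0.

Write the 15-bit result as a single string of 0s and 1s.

101001101011100

Place data at non-parity positions: p1 p2 1 p4 0 1 1 p8 1 0 1 1 1 0 0
p1 (pos 1,3,5,7,9,11,13,15): XOR of data positions = 1⊕0⊕1⊕1⊕1⊕1⊕0 = 1
p2 (pos 2,3,6,7,10,11,14,15): XOR of data positions = 1⊕1⊕1⊕0⊕1⊕0⊕0 = 0
p4 (pos 4,5,6,7,12,13,14,15): XOR of data positions = 0⊕1⊕1⊕1⊕1⊕0⊕0 = 0
p8 (pos 8,9,10,11,12,13,14,15): XOR of data positions = 1⊕0⊕1⊕1⊕1⊕0⊕0 = 0
Codeword: 101001101011100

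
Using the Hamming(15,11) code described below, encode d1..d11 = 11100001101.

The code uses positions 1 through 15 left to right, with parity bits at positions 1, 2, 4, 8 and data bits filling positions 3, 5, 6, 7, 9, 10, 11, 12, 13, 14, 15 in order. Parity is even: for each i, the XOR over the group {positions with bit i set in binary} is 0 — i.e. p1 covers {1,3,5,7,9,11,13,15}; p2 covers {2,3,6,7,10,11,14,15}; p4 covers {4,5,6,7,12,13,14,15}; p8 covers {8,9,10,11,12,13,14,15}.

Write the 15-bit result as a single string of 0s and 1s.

011111010001101

Place data at non-parity positions: p1 p2 1 p4 1 1 0 p8 0 0 0 1 1 0 1
p1 (pos 1,3,5,7,9,11,13,15): XOR of data positions = 1⊕1⊕0⊕0⊕0⊕1⊕1 = 0
p2 (pos 2,3,6,7,10,11,14,15): XOR of data positions = 1⊕1⊕0⊕0⊕0⊕0⊕1 = 1
p4 (pos 4,5,6,7,12,13,14,15): XOR of data positions = 1⊕1⊕0⊕1⊕1⊕0⊕1 = 1
p8 (pos 8,9,10,11,12,13,14,15): XOR of data positions = 0⊕0⊕0⊕1⊕1⊕0⊕1 = 1
Codeword: 011111010001101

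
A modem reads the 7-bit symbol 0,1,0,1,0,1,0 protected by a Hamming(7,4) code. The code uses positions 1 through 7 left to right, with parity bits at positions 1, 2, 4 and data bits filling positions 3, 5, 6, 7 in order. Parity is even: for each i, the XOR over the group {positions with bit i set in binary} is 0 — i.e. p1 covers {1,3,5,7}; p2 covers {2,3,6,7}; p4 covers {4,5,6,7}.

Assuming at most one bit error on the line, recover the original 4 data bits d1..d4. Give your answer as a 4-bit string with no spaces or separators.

s1 (pos 1,3,5,7): 0⊕0⊕0⊕0 = 0
s2 (pos 2,3,6,7): 1⊕0⊕1⊕0 = 0
s4 (pos 4,5,6,7): 1⊕0⊕1⊕0 = 0
Syndrome s4…s1 = 000 → no error.
Read data bits from positions 3,5,6,7: 0010

0010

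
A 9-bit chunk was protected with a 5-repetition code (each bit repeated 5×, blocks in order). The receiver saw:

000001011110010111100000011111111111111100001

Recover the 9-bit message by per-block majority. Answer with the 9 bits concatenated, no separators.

Block 1 (00000): 0 ones → 0
Block 2 (10111): 4 ones → 1
Block 3 (10010): 2 ones → 0
Block 4 (11110): 4 ones → 1
Block 5 (00000): 0 ones → 0
Block 6 (11111): 5 ones → 1
Block 7 (11111): 5 ones → 1
Block 8 (11111): 5 ones → 1
Block 9 (00001): 1 one → 0

010101110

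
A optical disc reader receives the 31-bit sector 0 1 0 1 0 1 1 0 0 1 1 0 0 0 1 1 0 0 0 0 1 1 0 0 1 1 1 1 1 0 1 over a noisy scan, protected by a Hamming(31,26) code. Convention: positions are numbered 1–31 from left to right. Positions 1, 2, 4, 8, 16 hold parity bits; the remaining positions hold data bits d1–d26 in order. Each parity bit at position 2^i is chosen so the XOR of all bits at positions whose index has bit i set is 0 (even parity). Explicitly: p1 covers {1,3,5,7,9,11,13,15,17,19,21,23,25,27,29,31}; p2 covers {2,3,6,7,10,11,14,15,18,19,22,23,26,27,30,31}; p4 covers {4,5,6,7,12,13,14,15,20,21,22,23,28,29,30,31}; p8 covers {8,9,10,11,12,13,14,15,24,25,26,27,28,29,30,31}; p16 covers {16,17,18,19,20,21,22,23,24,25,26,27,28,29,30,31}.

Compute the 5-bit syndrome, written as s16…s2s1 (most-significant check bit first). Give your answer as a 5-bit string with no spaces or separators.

s1 (pos 1,3,5,7,9,11,13,15,17,19,21,23,25,27,29,31): 0⊕0⊕0⊕1⊕0⊕1⊕0⊕1⊕0⊕0⊕1⊕0⊕1⊕1⊕1⊕1 = 0
s2 (pos 2,3,6,7,10,11,14,15,18,19,22,23,26,27,30,31): 1⊕0⊕1⊕1⊕1⊕1⊕0⊕1⊕0⊕0⊕1⊕0⊕1⊕1⊕0⊕1 = 0
s4 (pos 4,5,6,7,12,13,14,15,20,21,22,23,28,29,30,31): 1⊕0⊕1⊕1⊕0⊕0⊕0⊕1⊕0⊕1⊕1⊕0⊕1⊕1⊕0⊕1 = 1
s8 (pos 8,9,10,11,12,13,14,15,24,25,26,27,28,29,30,31): 0⊕0⊕1⊕1⊕0⊕0⊕0⊕1⊕0⊕1⊕1⊕1⊕1⊕1⊕0⊕1 = 1
s16 (pos 16,17,18,19,20,21,22,23,24,25,26,27,28,29,30,31): 1⊕0⊕0⊕0⊕0⊕1⊕1⊕0⊕0⊕1⊕1⊕1⊕1⊕1⊕0⊕1 = 1
Syndrome s16…s1 = 11100 → error at position 28.

11100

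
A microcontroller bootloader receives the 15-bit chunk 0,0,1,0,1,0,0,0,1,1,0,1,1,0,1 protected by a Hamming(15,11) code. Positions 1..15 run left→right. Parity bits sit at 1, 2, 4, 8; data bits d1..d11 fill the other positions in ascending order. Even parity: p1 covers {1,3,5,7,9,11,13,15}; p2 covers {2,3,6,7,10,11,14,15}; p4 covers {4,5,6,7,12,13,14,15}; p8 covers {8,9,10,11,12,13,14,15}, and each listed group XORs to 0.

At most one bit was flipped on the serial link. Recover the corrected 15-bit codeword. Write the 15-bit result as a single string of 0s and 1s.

001010001111101

s1 (pos 1,3,5,7,9,11,13,15): 0⊕1⊕1⊕0⊕1⊕0⊕1⊕1 = 1
s2 (pos 2,3,6,7,10,11,14,15): 0⊕1⊕0⊕0⊕1⊕0⊕0⊕1 = 1
s4 (pos 4,5,6,7,12,13,14,15): 0⊕1⊕0⊕0⊕1⊕1⊕0⊕1 = 0
s8 (pos 8,9,10,11,12,13,14,15): 0⊕1⊕1⊕0⊕1⊕1⊕0⊕1 = 1
Syndrome s8…s1 = 1011 → error at position 11.
Flip position 11: 001010001101101 → 001010001111101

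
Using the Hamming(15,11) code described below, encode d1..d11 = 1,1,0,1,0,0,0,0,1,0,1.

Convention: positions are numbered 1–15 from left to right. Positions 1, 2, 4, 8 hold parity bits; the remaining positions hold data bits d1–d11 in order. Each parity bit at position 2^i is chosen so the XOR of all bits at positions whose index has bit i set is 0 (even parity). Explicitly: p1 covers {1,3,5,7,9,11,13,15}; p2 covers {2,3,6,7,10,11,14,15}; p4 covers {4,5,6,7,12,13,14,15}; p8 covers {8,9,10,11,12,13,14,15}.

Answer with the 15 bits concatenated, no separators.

Place data at non-parity positions: p1 p2 1 p4 1 0 1 p8 0 0 0 0 1 0 1
p1 (pos 1,3,5,7,9,11,13,15): XOR of data positions = 1⊕1⊕1⊕0⊕0⊕1⊕1 = 1
p2 (pos 2,3,6,7,10,11,14,15): XOR of data positions = 1⊕0⊕1⊕0⊕0⊕0⊕1 = 1
p4 (pos 4,5,6,7,12,13,14,15): XOR of data positions = 1⊕0⊕1⊕0⊕1⊕0⊕1 = 0
p8 (pos 8,9,10,11,12,13,14,15): XOR of data positions = 0⊕0⊕0⊕0⊕1⊕0⊕1 = 0
Codeword: 111010100000101

111010100000101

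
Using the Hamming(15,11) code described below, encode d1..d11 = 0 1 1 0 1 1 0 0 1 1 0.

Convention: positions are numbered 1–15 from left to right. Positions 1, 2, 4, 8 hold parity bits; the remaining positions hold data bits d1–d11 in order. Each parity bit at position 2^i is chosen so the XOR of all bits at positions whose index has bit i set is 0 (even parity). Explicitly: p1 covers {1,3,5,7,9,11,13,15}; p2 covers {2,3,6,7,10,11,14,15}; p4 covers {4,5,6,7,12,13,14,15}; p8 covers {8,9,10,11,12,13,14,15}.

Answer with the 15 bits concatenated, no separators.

Place data at non-parity positions: p1 p2 0 p4 1 1 0 p8 1 1 0 0 1 1 0
p1 (pos 1,3,5,7,9,11,13,15): XOR of data positions = 0⊕1⊕0⊕1⊕0⊕1⊕0 = 1
p2 (pos 2,3,6,7,10,11,14,15): XOR of data positions = 0⊕1⊕0⊕1⊕0⊕1⊕0 = 1
p4 (pos 4,5,6,7,12,13,14,15): XOR of data positions = 1⊕1⊕0⊕0⊕1⊕1⊕0 = 0
p8 (pos 8,9,10,11,12,13,14,15): XOR of data positions = 1⊕1⊕0⊕0⊕1⊕1⊕0 = 0
Codeword: 110011001100110

110011001100110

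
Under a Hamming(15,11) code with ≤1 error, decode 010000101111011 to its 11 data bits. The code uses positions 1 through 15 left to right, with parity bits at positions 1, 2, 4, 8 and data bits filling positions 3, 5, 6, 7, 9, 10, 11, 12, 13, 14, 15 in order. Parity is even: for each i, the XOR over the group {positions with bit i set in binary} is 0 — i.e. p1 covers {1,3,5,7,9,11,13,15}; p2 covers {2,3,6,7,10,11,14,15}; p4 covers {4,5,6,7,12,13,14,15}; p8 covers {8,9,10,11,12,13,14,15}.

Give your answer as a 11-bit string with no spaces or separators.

00011111011

s1 (pos 1,3,5,7,9,11,13,15): 0⊕0⊕0⊕1⊕1⊕1⊕0⊕1 = 0
s2 (pos 2,3,6,7,10,11,14,15): 1⊕0⊕0⊕1⊕1⊕1⊕1⊕1 = 0
s4 (pos 4,5,6,7,12,13,14,15): 0⊕0⊕0⊕1⊕1⊕0⊕1⊕1 = 0
s8 (pos 8,9,10,11,12,13,14,15): 0⊕1⊕1⊕1⊕1⊕0⊕1⊕1 = 0
Syndrome s8…s1 = 0000 → no error.
Read data bits from positions 3,5,6,7,9,10,11,12,13,14,15: 00011111011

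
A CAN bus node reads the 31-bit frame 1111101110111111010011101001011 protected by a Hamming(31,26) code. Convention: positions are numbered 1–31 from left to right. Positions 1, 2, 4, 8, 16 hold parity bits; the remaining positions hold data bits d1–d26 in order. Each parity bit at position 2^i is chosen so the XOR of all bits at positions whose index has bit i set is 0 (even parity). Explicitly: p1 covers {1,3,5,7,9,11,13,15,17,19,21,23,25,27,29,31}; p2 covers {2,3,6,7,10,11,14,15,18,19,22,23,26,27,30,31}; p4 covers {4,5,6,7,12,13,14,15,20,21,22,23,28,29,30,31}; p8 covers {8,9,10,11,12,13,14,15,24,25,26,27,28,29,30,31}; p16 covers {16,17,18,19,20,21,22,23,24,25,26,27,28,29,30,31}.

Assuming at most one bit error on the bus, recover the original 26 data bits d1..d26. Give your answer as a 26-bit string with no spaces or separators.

s1 (pos 1,3,5,7,9,11,13,15,17,19,21,23,25,27,29,31): 1⊕1⊕1⊕1⊕1⊕1⊕1⊕1⊕0⊕0⊕1⊕1⊕1⊕0⊕0⊕1 = 0
s2 (pos 2,3,6,7,10,11,14,15,18,19,22,23,26,27,30,31): 1⊕1⊕0⊕1⊕0⊕1⊕1⊕1⊕1⊕0⊕1⊕1⊕0⊕0⊕1⊕1 = 1
s4 (pos 4,5,6,7,12,13,14,15,20,21,22,23,28,29,30,31): 1⊕1⊕0⊕1⊕1⊕1⊕1⊕1⊕0⊕1⊕1⊕1⊕1⊕0⊕1⊕1 = 1
s8 (pos 8,9,10,11,12,13,14,15,24,25,26,27,28,29,30,31): 1⊕1⊕0⊕1⊕1⊕1⊕1⊕1⊕0⊕1⊕0⊕0⊕1⊕0⊕1⊕1 = 1
s16 (pos 16,17,18,19,20,21,22,23,24,25,26,27,28,29,30,31): 1⊕0⊕1⊕0⊕0⊕1⊕1⊕1⊕0⊕1⊕0⊕0⊕1⊕0⊕1⊕1 = 1
Syndrome s16…s1 = 11110 → error at position 30.
Flip position 30: 1111101110111111010011101001011 → 1111101110111111010011101001001
Read data bits from positions 3,5,6,7,9,10,11,12,13,14,15,17,18,19,20,21,22,23,24,25,26,27,28,29,30,31: 11011011111010011101001001

11011011111010011101001001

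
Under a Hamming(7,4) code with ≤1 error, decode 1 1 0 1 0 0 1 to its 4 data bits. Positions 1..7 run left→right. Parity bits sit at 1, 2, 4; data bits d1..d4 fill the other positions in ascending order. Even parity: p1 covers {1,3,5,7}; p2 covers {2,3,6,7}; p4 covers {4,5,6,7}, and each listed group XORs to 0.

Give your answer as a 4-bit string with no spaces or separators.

s1 (pos 1,3,5,7): 1⊕0⊕0⊕1 = 0
s2 (pos 2,3,6,7): 1⊕0⊕0⊕1 = 0
s4 (pos 4,5,6,7): 1⊕0⊕0⊕1 = 0
Syndrome s4…s1 = 000 → no error.
Read data bits from positions 3,5,6,7: 0001

0001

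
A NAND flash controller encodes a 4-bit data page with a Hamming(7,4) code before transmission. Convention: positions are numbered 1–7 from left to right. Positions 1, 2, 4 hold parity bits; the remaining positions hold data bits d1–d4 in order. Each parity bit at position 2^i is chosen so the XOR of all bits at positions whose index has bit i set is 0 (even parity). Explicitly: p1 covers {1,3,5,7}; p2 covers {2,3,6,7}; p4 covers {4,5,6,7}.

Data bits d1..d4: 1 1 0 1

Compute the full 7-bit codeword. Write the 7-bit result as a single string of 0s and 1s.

1010101

Place data at non-parity positions: p1 p2 1 p4 1 0 1
p1 (pos 1,3,5,7): XOR of data positions = 1⊕1⊕1 = 1
p2 (pos 2,3,6,7): XOR of data positions = 1⊕0⊕1 = 0
p4 (pos 4,5,6,7): XOR of data positions = 1⊕0⊕1 = 0
Codeword: 1010101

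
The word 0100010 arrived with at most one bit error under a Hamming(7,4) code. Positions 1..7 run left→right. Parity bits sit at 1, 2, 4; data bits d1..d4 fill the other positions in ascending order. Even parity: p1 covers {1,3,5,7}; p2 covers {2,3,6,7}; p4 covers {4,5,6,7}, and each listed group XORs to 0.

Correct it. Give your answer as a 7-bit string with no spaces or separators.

0101010

s1 (pos 1,3,5,7): 0⊕0⊕0⊕0 = 0
s2 (pos 2,3,6,7): 1⊕0⊕1⊕0 = 0
s4 (pos 4,5,6,7): 0⊕0⊕1⊕0 = 1
Syndrome s4…s1 = 100 → error at position 4.
Flip position 4: 0100010 → 0101010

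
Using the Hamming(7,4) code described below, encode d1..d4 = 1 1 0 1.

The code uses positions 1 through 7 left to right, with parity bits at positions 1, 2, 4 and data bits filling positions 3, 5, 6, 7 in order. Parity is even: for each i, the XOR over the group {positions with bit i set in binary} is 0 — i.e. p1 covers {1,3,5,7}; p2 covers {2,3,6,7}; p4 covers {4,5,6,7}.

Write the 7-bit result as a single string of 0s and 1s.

1010101

Place data at non-parity positions: p1 p2 1 p4 1 0 1
p1 (pos 1,3,5,7): XOR of data positions = 1⊕1⊕1 = 1
p2 (pos 2,3,6,7): XOR of data positions = 1⊕0⊕1 = 0
p4 (pos 4,5,6,7): XOR of data positions = 1⊕0⊕1 = 0
Codeword: 1010101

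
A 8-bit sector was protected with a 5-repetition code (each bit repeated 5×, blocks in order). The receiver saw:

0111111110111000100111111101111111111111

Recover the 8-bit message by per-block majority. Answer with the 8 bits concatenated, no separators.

Block 1 (01111): 4 ones → 1
Block 2 (11110): 4 ones → 1
Block 3 (11100): 3 ones → 1
Block 4 (01001): 2 ones → 0
Block 5 (11111): 5 ones → 1
Block 6 (10111): 4 ones → 1
Block 7 (11111): 5 ones → 1
Block 8 (11111): 5 ones → 1

11101111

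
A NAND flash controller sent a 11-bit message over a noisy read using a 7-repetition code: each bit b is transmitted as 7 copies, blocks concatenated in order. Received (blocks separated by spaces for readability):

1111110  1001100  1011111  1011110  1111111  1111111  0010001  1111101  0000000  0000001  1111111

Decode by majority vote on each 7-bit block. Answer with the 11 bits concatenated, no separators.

Block 1 (1111110): 6 ones → 1
Block 2 (1001100): 3 ones → 0
Block 3 (1011111): 6 ones → 1
Block 4 (1011110): 5 ones → 1
Block 5 (1111111): 7 ones → 1
Block 6 (1111111): 7 ones → 1
Block 7 (0010001): 2 ones → 0
Block 8 (1111101): 6 ones → 1
Block 9 (0000000): 0 ones → 0
Block 10 (0000001): 1 one → 0
Block 11 (1111111): 7 ones → 1

10111101001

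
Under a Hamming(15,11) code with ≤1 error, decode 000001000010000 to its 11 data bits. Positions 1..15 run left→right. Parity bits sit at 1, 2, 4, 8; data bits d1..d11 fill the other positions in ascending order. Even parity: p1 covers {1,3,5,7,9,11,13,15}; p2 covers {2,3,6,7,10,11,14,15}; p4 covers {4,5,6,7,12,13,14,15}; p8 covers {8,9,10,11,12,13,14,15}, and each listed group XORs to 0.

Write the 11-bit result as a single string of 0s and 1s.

s1 (pos 1,3,5,7,9,11,13,15): 0⊕0⊕0⊕0⊕0⊕1⊕0⊕0 = 1
s2 (pos 2,3,6,7,10,11,14,15): 0⊕0⊕1⊕0⊕0⊕1⊕0⊕0 = 0
s4 (pos 4,5,6,7,12,13,14,15): 0⊕0⊕1⊕0⊕0⊕0⊕0⊕0 = 1
s8 (pos 8,9,10,11,12,13,14,15): 0⊕0⊕0⊕1⊕0⊕0⊕0⊕0 = 1
Syndrome s8…s1 = 1101 → error at position 13.
Flip position 13: 000001000010000 → 000001000010100
Read data bits from positions 3,5,6,7,9,10,11,12,13,14,15: 00100010100

00100010100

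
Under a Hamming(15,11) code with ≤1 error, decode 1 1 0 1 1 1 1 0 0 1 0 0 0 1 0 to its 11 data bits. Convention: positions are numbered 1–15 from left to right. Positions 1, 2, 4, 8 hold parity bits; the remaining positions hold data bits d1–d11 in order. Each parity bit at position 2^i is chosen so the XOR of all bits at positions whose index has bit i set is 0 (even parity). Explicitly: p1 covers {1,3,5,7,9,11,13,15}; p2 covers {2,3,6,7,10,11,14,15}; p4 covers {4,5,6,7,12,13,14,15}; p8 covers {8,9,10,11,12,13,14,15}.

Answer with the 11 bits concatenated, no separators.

01100100010

s1 (pos 1,3,5,7,9,11,13,15): 1⊕0⊕1⊕1⊕0⊕0⊕0⊕0 = 1
s2 (pos 2,3,6,7,10,11,14,15): 1⊕0⊕1⊕1⊕1⊕0⊕1⊕0 = 1
s4 (pos 4,5,6,7,12,13,14,15): 1⊕1⊕1⊕1⊕0⊕0⊕1⊕0 = 1
s8 (pos 8,9,10,11,12,13,14,15): 0⊕0⊕1⊕0⊕0⊕0⊕1⊕0 = 0
Syndrome s8…s1 = 0111 → error at position 7.
Flip position 7: 110111100100010 → 110111000100010
Read data bits from positions 3,5,6,7,9,10,11,12,13,14,15: 01100100010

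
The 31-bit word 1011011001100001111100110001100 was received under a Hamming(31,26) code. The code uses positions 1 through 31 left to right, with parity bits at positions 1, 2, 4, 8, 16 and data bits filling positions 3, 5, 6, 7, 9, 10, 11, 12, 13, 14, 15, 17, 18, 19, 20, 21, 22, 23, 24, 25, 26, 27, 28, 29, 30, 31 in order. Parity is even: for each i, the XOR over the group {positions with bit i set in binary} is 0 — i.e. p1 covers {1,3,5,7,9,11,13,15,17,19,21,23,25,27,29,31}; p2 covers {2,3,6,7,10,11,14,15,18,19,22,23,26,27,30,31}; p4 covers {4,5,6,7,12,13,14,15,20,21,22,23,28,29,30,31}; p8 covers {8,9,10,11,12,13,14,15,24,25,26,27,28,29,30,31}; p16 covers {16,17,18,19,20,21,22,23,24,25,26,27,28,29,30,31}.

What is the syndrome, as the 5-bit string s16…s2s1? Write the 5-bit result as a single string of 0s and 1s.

11100

s1 (pos 1,3,5,7,9,11,13,15,17,19,21,23,25,27,29,31): 1⊕1⊕0⊕1⊕0⊕1⊕0⊕0⊕1⊕1⊕0⊕1⊕0⊕0⊕1⊕0 = 0
s2 (pos 2,3,6,7,10,11,14,15,18,19,22,23,26,27,30,31): 0⊕1⊕1⊕1⊕1⊕1⊕0⊕0⊕1⊕1⊕0⊕1⊕0⊕0⊕0⊕0 = 0
s4 (pos 4,5,6,7,12,13,14,15,20,21,22,23,28,29,30,31): 1⊕0⊕1⊕1⊕0⊕0⊕0⊕0⊕1⊕0⊕0⊕1⊕1⊕1⊕0⊕0 = 1
s8 (pos 8,9,10,11,12,13,14,15,24,25,26,27,28,29,30,31): 0⊕0⊕1⊕1⊕0⊕0⊕0⊕0⊕1⊕0⊕0⊕0⊕1⊕1⊕0⊕0 = 1
s16 (pos 16,17,18,19,20,21,22,23,24,25,26,27,28,29,30,31): 1⊕1⊕1⊕1⊕1⊕0⊕0⊕1⊕1⊕0⊕0⊕0⊕1⊕1⊕0⊕0 = 1
Syndrome s16…s1 = 11100 → error at position 28.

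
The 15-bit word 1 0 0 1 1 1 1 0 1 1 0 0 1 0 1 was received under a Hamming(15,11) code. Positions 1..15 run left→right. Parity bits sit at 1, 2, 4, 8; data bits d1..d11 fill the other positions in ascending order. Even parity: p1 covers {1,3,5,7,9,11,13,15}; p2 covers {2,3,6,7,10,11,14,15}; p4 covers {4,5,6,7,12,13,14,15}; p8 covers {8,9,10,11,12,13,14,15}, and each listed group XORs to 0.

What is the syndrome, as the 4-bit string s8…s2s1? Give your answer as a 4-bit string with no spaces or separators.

s1 (pos 1,3,5,7,9,11,13,15): 1⊕0⊕1⊕1⊕1⊕0⊕1⊕1 = 0
s2 (pos 2,3,6,7,10,11,14,15): 0⊕0⊕1⊕1⊕1⊕0⊕0⊕1 = 0
s4 (pos 4,5,6,7,12,13,14,15): 1⊕1⊕1⊕1⊕0⊕1⊕0⊕1 = 0
s8 (pos 8,9,10,11,12,13,14,15): 0⊕1⊕1⊕0⊕0⊕1⊕0⊕1 = 0
Syndrome s8…s1 = 0000 → no error.

0000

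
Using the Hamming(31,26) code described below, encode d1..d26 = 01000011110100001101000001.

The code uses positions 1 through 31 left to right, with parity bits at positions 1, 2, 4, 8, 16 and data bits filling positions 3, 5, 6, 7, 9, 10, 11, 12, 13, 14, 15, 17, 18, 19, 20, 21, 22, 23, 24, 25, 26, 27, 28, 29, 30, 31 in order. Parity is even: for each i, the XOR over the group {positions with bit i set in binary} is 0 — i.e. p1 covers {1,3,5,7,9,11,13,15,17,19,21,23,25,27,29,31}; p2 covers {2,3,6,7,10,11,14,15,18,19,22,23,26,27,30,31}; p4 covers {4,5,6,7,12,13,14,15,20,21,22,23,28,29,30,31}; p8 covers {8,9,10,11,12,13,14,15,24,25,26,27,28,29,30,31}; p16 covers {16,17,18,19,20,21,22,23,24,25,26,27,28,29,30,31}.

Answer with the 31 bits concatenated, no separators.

Place data at non-parity positions: p1 p2 0 p4 1 0 0 p8 0 0 1 1 1 1 0 p16 1 0 0 0 0 1 1 0 1 0 0 0 0 0 1
p1 (pos 1,3,5,7,9,11,13,15,17,19,21,23,25,27,29,31): XOR of data positions = 0⊕1⊕0⊕0⊕1⊕1⊕0⊕1⊕0⊕0⊕1⊕1⊕0⊕0⊕1 = 1
p2 (pos 2,3,6,7,10,11,14,15,18,19,22,23,26,27,30,31): XOR of data positions = 0⊕0⊕0⊕0⊕1⊕1⊕0⊕0⊕0⊕1⊕1⊕0⊕0⊕0⊕1 = 1
p4 (pos 4,5,6,7,12,13,14,15,20,21,22,23,28,29,30,31): XOR of data positions = 1⊕0⊕0⊕1⊕1⊕1⊕0⊕0⊕0⊕1⊕1⊕0⊕0⊕0⊕1 = 1
p8 (pos 8,9,10,11,12,13,14,15,24,25,26,27,28,29,30,31): XOR of data positions = 0⊕0⊕1⊕1⊕1⊕1⊕0⊕0⊕1⊕0⊕0⊕0⊕0⊕0⊕1 = 0
p16 (pos 16,17,18,19,20,21,22,23,24,25,26,27,28,29,30,31): XOR of data positions = 1⊕0⊕0⊕0⊕0⊕1⊕1⊕0⊕1⊕0⊕0⊕0⊕0⊕0⊕1 = 1
Codeword: 1101100000111101100001101000001

1101100000111101100001101000001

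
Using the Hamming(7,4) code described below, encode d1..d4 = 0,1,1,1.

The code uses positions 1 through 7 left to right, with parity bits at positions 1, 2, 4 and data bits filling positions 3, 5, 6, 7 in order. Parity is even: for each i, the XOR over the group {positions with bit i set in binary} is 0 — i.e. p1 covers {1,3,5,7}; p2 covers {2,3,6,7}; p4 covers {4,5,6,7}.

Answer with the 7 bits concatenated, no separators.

0001111

Place data at non-parity positions: p1 p2 0 p4 1 1 1
p1 (pos 1,3,5,7): XOR of data positions = 0⊕1⊕1 = 0
p2 (pos 2,3,6,7): XOR of data positions = 0⊕1⊕1 = 0
p4 (pos 4,5,6,7): XOR of data positions = 1⊕1⊕1 = 1
Codeword: 0001111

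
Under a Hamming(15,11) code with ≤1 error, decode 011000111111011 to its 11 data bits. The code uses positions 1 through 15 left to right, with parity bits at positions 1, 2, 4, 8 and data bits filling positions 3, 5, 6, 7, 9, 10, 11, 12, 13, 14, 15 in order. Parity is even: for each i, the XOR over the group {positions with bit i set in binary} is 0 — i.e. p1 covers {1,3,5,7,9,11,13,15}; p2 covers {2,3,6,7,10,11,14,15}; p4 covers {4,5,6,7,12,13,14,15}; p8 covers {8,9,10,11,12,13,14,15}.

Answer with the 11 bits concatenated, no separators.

10011101011

s1 (pos 1,3,5,7,9,11,13,15): 0⊕1⊕0⊕1⊕1⊕1⊕0⊕1 = 1
s2 (pos 2,3,6,7,10,11,14,15): 1⊕1⊕0⊕1⊕1⊕1⊕1⊕1 = 1
s4 (pos 4,5,6,7,12,13,14,15): 0⊕0⊕0⊕1⊕1⊕0⊕1⊕1 = 0
s8 (pos 8,9,10,11,12,13,14,15): 1⊕1⊕1⊕1⊕1⊕0⊕1⊕1 = 1
Syndrome s8…s1 = 1011 → error at position 11.
Flip position 11: 011000111111011 → 011000111101011
Read data bits from positions 3,5,6,7,9,10,11,12,13,14,15: 10011101011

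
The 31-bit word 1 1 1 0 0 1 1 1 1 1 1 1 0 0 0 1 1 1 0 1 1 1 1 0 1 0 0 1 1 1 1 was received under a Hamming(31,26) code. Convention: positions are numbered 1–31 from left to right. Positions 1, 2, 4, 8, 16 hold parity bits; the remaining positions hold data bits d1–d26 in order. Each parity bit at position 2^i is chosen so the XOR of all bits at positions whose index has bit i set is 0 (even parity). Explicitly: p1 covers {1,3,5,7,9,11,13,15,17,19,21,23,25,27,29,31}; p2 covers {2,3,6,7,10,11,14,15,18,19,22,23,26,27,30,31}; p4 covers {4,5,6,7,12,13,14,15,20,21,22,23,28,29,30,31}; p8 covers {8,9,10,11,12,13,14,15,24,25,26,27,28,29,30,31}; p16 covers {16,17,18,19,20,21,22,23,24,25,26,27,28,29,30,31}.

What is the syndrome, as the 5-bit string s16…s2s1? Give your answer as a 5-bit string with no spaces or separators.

00111

s1 (pos 1,3,5,7,9,11,13,15,17,19,21,23,25,27,29,31): 1⊕1⊕0⊕1⊕1⊕1⊕0⊕0⊕1⊕0⊕1⊕1⊕1⊕0⊕1⊕1 = 1
s2 (pos 2,3,6,7,10,11,14,15,18,19,22,23,26,27,30,31): 1⊕1⊕1⊕1⊕1⊕1⊕0⊕0⊕1⊕0⊕1⊕1⊕0⊕0⊕1⊕1 = 1
s4 (pos 4,5,6,7,12,13,14,15,20,21,22,23,28,29,30,31): 0⊕0⊕1⊕1⊕1⊕0⊕0⊕0⊕1⊕1⊕1⊕1⊕1⊕1⊕1⊕1 = 1
s8 (pos 8,9,10,11,12,13,14,15,24,25,26,27,28,29,30,31): 1⊕1⊕1⊕1⊕1⊕0⊕0⊕0⊕0⊕1⊕0⊕0⊕1⊕1⊕1⊕1 = 0
s16 (pos 16,17,18,19,20,21,22,23,24,25,26,27,28,29,30,31): 1⊕1⊕1⊕0⊕1⊕1⊕1⊕1⊕0⊕1⊕0⊕0⊕1⊕1⊕1⊕1 = 0
Syndrome s16…s1 = 00111 → error at position 7.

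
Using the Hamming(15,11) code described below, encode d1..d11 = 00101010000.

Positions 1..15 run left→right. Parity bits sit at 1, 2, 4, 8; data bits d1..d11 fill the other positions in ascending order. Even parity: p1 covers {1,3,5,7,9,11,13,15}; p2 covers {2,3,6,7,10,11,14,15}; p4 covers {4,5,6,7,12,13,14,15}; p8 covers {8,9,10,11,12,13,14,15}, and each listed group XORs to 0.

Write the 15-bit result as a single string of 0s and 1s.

Place data at non-parity positions: p1 p2 0 p4 0 1 0 p8 1 0 1 0 0 0 0
p1 (pos 1,3,5,7,9,11,13,15): XOR of data positions = 0⊕0⊕0⊕1⊕1⊕0⊕0 = 0
p2 (pos 2,3,6,7,10,11,14,15): XOR of data positions = 0⊕1⊕0⊕0⊕1⊕0⊕0 = 0
p4 (pos 4,5,6,7,12,13,14,15): XOR of data positions = 0⊕1⊕0⊕0⊕0⊕0⊕0 = 1
p8 (pos 8,9,10,11,12,13,14,15): XOR of data positions = 1⊕0⊕1⊕0⊕0⊕0⊕0 = 0
Codeword: 000101001010000

000101001010000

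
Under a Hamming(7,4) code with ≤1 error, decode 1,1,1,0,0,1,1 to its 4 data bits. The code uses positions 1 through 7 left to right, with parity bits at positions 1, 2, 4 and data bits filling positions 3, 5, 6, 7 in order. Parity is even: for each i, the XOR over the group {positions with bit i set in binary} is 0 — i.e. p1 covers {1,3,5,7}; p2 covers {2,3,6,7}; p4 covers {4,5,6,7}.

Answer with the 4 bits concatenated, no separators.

s1 (pos 1,3,5,7): 1⊕1⊕0⊕1 = 1
s2 (pos 2,3,6,7): 1⊕1⊕1⊕1 = 0
s4 (pos 4,5,6,7): 0⊕0⊕1⊕1 = 0
Syndrome s4…s1 = 001 → error at position 1.
Flip position 1: 1110011 → 0110011
Read data bits from positions 3,5,6,7: 1011

1011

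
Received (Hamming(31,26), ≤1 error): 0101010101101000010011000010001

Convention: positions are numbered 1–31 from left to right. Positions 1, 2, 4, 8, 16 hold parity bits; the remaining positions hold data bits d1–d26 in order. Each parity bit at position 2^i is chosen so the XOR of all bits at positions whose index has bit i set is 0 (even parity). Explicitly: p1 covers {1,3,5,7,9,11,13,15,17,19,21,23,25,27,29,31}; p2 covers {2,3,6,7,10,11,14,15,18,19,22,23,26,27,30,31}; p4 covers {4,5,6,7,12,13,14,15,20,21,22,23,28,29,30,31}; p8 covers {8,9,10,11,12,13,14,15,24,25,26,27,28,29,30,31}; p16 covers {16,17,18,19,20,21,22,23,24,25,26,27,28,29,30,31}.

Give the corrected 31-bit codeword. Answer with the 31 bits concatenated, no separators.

0101010101101000110011000010001

s1 (pos 1,3,5,7,9,11,13,15,17,19,21,23,25,27,29,31): 0⊕0⊕0⊕0⊕0⊕1⊕1⊕0⊕0⊕0⊕1⊕0⊕0⊕1⊕0⊕1 = 1
s2 (pos 2,3,6,7,10,11,14,15,18,19,22,23,26,27,30,31): 1⊕0⊕1⊕0⊕1⊕1⊕0⊕0⊕1⊕0⊕1⊕0⊕0⊕1⊕0⊕1 = 0
s4 (pos 4,5,6,7,12,13,14,15,20,21,22,23,28,29,30,31): 1⊕0⊕1⊕0⊕0⊕1⊕0⊕0⊕0⊕1⊕1⊕0⊕0⊕0⊕0⊕1 = 0
s8 (pos 8,9,10,11,12,13,14,15,24,25,26,27,28,29,30,31): 1⊕0⊕1⊕1⊕0⊕1⊕0⊕0⊕0⊕0⊕0⊕1⊕0⊕0⊕0⊕1 = 0
s16 (pos 16,17,18,19,20,21,22,23,24,25,26,27,28,29,30,31): 0⊕0⊕1⊕0⊕0⊕1⊕1⊕0⊕0⊕0⊕0⊕1⊕0⊕0⊕0⊕1 = 1
Syndrome s16…s1 = 10001 → error at position 17.
Flip position 17: 0101010101101000010011000010001 → 0101010101101000110011000010001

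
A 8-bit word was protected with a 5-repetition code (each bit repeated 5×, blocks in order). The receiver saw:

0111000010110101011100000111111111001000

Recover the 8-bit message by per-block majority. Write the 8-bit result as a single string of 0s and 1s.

Block 1 (01110): 3 ones → 1
Block 2 (00010): 1 one → 0
Block 3 (11010): 3 ones → 1
Block 4 (10111): 4 ones → 1
Block 5 (00000): 0 ones → 0
Block 6 (11111): 5 ones → 1
Block 7 (11110): 4 ones → 1
Block 8 (01000): 1 one → 0

10110110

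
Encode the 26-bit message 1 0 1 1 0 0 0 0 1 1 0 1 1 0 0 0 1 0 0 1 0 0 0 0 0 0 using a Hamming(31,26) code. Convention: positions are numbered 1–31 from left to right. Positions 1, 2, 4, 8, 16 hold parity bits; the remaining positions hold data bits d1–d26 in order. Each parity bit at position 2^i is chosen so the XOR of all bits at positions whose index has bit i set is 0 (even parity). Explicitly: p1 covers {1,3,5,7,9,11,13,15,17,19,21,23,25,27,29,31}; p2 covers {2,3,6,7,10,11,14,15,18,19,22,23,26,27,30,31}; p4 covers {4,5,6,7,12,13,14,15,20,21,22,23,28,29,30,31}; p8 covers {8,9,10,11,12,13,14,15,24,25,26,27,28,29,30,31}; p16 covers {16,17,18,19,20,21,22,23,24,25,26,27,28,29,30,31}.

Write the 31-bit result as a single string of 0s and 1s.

Place data at non-parity positions: p1 p2 1 p4 0 1 1 p8 0 0 0 0 1 1 0 p16 1 1 0 0 0 1 0 0 1 0 0 0 0 0 0
p1 (pos 1,3,5,7,9,11,13,15,17,19,21,23,25,27,29,31): XOR of data positions = 1⊕0⊕1⊕0⊕0⊕1⊕0⊕1⊕0⊕0⊕0⊕1⊕0⊕0⊕0 = 1
p2 (pos 2,3,6,7,10,11,14,15,18,19,22,23,26,27,30,31): XOR of data positions = 1⊕1⊕1⊕0⊕0⊕1⊕0⊕1⊕0⊕1⊕0⊕0⊕0⊕0⊕0 = 0
p4 (pos 4,5,6,7,12,13,14,15,20,21,22,23,28,29,30,31): XOR of data positions = 0⊕1⊕1⊕0⊕1⊕1⊕0⊕0⊕0⊕1⊕0⊕0⊕0⊕0⊕0 = 1
p8 (pos 8,9,10,11,12,13,14,15,24,25,26,27,28,29,30,31): XOR of data positions = 0⊕0⊕0⊕0⊕1⊕1⊕0⊕0⊕1⊕0⊕0⊕0⊕0⊕0⊕0 = 1
p16 (pos 16,17,18,19,20,21,22,23,24,25,26,27,28,29,30,31): XOR of data positions = 1⊕1⊕0⊕0⊕0⊕1⊕0⊕0⊕1⊕0⊕0⊕0⊕0⊕0⊕0 = 0
Codeword: 1011011100001100110001001000000

1011011100001100110001001000000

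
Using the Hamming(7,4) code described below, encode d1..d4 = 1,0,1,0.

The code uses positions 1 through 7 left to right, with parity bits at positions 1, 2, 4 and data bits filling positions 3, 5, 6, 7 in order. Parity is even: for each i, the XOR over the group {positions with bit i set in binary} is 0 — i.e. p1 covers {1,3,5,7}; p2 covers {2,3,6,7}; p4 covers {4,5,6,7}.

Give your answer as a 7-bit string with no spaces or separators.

1011010

Place data at non-parity positions: p1 p2 1 p4 0 1 0
p1 (pos 1,3,5,7): XOR of data positions = 1⊕0⊕0 = 1
p2 (pos 2,3,6,7): XOR of data positions = 1⊕1⊕0 = 0
p4 (pos 4,5,6,7): XOR of data positions = 0⊕1⊕0 = 1
Codeword: 1011010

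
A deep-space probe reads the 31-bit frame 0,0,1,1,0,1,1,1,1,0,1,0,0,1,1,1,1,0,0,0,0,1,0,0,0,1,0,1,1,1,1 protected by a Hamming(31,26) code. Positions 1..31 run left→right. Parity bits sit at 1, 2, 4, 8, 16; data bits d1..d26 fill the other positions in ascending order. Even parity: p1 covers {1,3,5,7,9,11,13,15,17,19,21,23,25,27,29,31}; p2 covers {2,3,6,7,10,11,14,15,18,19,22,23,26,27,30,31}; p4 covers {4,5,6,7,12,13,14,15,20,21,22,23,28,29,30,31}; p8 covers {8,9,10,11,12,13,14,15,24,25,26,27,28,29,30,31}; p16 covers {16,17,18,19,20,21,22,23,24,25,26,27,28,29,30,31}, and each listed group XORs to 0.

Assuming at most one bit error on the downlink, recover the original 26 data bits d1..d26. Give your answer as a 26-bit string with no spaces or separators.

10111010011100001000101111

s1 (pos 1,3,5,7,9,11,13,15,17,19,21,23,25,27,29,31): 0⊕1⊕0⊕1⊕1⊕1⊕0⊕1⊕1⊕0⊕0⊕0⊕0⊕0⊕1⊕1 = 0
s2 (pos 2,3,6,7,10,11,14,15,18,19,22,23,26,27,30,31): 0⊕1⊕1⊕1⊕0⊕1⊕1⊕1⊕0⊕0⊕1⊕0⊕1⊕0⊕1⊕1 = 0
s4 (pos 4,5,6,7,12,13,14,15,20,21,22,23,28,29,30,31): 1⊕0⊕1⊕1⊕0⊕0⊕1⊕1⊕0⊕0⊕1⊕0⊕1⊕1⊕1⊕1 = 0
s8 (pos 8,9,10,11,12,13,14,15,24,25,26,27,28,29,30,31): 1⊕1⊕0⊕1⊕0⊕0⊕1⊕1⊕0⊕0⊕1⊕0⊕1⊕1⊕1⊕1 = 0
s16 (pos 16,17,18,19,20,21,22,23,24,25,26,27,28,29,30,31): 1⊕1⊕0⊕0⊕0⊕0⊕1⊕0⊕0⊕0⊕1⊕0⊕1⊕1⊕1⊕1 = 0
Syndrome s16…s1 = 00000 → no error.
Read data bits from positions 3,5,6,7,9,10,11,12,13,14,15,17,18,19,20,21,22,23,24,25,26,27,28,29,30,31: 10111010011100001000101111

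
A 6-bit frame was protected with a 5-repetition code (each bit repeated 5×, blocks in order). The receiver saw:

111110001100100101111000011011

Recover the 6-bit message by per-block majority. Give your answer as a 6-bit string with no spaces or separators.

Block 1 (11111): 5 ones → 1
Block 2 (00011): 2 ones → 0
Block 3 (00100): 1 one → 0
Block 4 (10111): 4 ones → 1
Block 5 (10000): 1 one → 0
Block 6 (11011): 4 ones → 1

100101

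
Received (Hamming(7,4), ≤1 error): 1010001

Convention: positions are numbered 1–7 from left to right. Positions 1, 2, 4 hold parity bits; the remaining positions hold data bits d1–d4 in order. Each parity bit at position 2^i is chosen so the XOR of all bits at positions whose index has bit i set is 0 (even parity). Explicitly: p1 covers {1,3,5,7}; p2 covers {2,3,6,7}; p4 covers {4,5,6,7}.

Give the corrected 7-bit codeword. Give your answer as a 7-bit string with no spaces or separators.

s1 (pos 1,3,5,7): 1⊕1⊕0⊕1 = 1
s2 (pos 2,3,6,7): 0⊕1⊕0⊕1 = 0
s4 (pos 4,5,6,7): 0⊕0⊕0⊕1 = 1
Syndrome s4…s1 = 101 → error at position 5.
Flip position 5: 1010001 → 1010101

1010101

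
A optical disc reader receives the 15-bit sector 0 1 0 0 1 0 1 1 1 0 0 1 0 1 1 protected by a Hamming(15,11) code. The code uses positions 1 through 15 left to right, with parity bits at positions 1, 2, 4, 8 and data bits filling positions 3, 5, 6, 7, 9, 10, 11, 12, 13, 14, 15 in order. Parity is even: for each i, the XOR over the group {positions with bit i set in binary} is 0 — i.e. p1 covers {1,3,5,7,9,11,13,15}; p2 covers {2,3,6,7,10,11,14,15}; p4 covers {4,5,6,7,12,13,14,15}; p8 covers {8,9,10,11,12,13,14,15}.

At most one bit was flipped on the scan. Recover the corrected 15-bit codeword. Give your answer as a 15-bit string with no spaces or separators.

s1 (pos 1,3,5,7,9,11,13,15): 0⊕0⊕1⊕1⊕1⊕0⊕0⊕1 = 0
s2 (pos 2,3,6,7,10,11,14,15): 1⊕0⊕0⊕1⊕0⊕0⊕1⊕1 = 0
s4 (pos 4,5,6,7,12,13,14,15): 0⊕1⊕0⊕1⊕1⊕0⊕1⊕1 = 1
s8 (pos 8,9,10,11,12,13,14,15): 1⊕1⊕0⊕0⊕1⊕0⊕1⊕1 = 1
Syndrome s8…s1 = 1100 → error at position 12.
Flip position 12: 010010111001011 → 010010111000011

010010111000011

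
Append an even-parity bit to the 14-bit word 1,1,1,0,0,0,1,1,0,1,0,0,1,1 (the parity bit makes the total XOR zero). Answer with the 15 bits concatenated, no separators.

XOR of the 14 data bits: 1⊕1⊕1⊕0⊕0⊕0⊕1⊕1⊕0⊕1⊕0⊕0⊕1⊕1 = 0
Parity bit = 0 (so all 15 bits XOR to 0).

111000110100110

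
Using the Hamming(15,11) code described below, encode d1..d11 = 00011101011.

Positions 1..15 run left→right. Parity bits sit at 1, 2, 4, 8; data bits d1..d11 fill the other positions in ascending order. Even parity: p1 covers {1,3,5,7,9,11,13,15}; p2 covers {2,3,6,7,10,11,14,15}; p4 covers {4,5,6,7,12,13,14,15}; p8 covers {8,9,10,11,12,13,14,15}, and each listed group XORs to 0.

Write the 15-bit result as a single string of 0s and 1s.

100000111101011

Place data at non-parity positions: p1 p2 0 p4 0 0 1 p8 1 1 0 1 0 1 1
p1 (pos 1,3,5,7,9,11,13,15): XOR of data positions = 0⊕0⊕1⊕1⊕0⊕0⊕1 = 1
p2 (pos 2,3,6,7,10,11,14,15): XOR of data positions = 0⊕0⊕1⊕1⊕0⊕1⊕1 = 0
p4 (pos 4,5,6,7,12,13,14,15): XOR of data positions = 0⊕0⊕1⊕1⊕0⊕1⊕1 = 0
p8 (pos 8,9,10,11,12,13,14,15): XOR of data positions = 1⊕1⊕0⊕1⊕0⊕1⊕1 = 1
Codeword: 100000111101011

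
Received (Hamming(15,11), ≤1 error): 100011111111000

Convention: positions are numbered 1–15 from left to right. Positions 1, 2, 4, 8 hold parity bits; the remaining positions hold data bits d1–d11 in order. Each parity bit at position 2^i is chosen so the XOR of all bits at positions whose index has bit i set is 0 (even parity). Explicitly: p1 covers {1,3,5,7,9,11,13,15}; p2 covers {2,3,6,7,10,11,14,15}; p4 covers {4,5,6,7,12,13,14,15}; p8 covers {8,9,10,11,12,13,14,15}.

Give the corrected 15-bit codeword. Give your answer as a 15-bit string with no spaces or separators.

s1 (pos 1,3,5,7,9,11,13,15): 1⊕0⊕1⊕1⊕1⊕1⊕0⊕0 = 1
s2 (pos 2,3,6,7,10,11,14,15): 0⊕0⊕1⊕1⊕1⊕1⊕0⊕0 = 0
s4 (pos 4,5,6,7,12,13,14,15): 0⊕1⊕1⊕1⊕1⊕0⊕0⊕0 = 0
s8 (pos 8,9,10,11,12,13,14,15): 1⊕1⊕1⊕1⊕1⊕0⊕0⊕0 = 1
Syndrome s8…s1 = 1001 → error at position 9.
Flip position 9: 100011111111000 → 100011110111000

100011110111000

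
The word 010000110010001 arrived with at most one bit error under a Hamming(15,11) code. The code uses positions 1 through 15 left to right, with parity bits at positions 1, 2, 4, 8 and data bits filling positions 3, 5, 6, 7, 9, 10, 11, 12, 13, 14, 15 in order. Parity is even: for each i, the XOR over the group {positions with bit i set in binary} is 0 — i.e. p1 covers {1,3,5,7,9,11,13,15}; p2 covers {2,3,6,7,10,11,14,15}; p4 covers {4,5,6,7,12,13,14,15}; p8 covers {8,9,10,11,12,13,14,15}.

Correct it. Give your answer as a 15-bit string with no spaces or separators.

010000111010001

s1 (pos 1,3,5,7,9,11,13,15): 0⊕0⊕0⊕1⊕0⊕1⊕0⊕1 = 1
s2 (pos 2,3,6,7,10,11,14,15): 1⊕0⊕0⊕1⊕0⊕1⊕0⊕1 = 0
s4 (pos 4,5,6,7,12,13,14,15): 0⊕0⊕0⊕1⊕0⊕0⊕0⊕1 = 0
s8 (pos 8,9,10,11,12,13,14,15): 1⊕0⊕0⊕1⊕0⊕0⊕0⊕1 = 1
Syndrome s8…s1 = 1001 → error at position 9.
Flip position 9: 010000110010001 → 010000111010001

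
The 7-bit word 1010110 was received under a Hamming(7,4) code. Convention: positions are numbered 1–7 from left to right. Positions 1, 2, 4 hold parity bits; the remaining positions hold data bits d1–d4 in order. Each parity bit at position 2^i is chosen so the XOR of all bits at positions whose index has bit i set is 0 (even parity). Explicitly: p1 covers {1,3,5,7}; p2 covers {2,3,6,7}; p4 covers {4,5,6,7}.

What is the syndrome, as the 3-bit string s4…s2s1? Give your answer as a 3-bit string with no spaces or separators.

s1 (pos 1,3,5,7): 1⊕1⊕1⊕0 = 1
s2 (pos 2,3,6,7): 0⊕1⊕1⊕0 = 0
s4 (pos 4,5,6,7): 0⊕1⊕1⊕0 = 0
Syndrome s4…s1 = 001 → error at position 1.

001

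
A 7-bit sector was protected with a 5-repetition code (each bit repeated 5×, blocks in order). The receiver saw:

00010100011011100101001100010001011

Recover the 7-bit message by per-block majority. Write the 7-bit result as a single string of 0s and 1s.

0010001

Block 1 (00010): 1 one → 0
Block 2 (10001): 2 ones → 0
Block 3 (10111): 4 ones → 1
Block 4 (00101): 2 ones → 0
Block 5 (00110): 2 ones → 0
Block 6 (00100): 1 one → 0
Block 7 (01011): 3 ones → 1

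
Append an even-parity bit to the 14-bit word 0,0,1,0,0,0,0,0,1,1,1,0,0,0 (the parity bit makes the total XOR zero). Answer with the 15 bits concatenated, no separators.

XOR of the 14 data bits: 0⊕0⊕1⊕0⊕0⊕0⊕0⊕0⊕1⊕1⊕1⊕0⊕0⊕0 = 0
Parity bit = 0 (so all 15 bits XOR to 0).

001000001110000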